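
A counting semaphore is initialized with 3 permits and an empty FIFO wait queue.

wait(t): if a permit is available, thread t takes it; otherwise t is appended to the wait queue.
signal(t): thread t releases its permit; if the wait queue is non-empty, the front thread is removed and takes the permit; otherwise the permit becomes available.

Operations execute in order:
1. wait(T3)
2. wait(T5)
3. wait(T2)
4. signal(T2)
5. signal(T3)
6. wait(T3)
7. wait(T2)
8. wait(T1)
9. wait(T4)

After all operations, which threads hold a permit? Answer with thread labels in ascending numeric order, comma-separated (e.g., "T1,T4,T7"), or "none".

Step 1: wait(T3) -> count=2 queue=[] holders={T3}
Step 2: wait(T5) -> count=1 queue=[] holders={T3,T5}
Step 3: wait(T2) -> count=0 queue=[] holders={T2,T3,T5}
Step 4: signal(T2) -> count=1 queue=[] holders={T3,T5}
Step 5: signal(T3) -> count=2 queue=[] holders={T5}
Step 6: wait(T3) -> count=1 queue=[] holders={T3,T5}
Step 7: wait(T2) -> count=0 queue=[] holders={T2,T3,T5}
Step 8: wait(T1) -> count=0 queue=[T1] holders={T2,T3,T5}
Step 9: wait(T4) -> count=0 queue=[T1,T4] holders={T2,T3,T5}
Final holders: T2,T3,T5

Answer: T2,T3,T5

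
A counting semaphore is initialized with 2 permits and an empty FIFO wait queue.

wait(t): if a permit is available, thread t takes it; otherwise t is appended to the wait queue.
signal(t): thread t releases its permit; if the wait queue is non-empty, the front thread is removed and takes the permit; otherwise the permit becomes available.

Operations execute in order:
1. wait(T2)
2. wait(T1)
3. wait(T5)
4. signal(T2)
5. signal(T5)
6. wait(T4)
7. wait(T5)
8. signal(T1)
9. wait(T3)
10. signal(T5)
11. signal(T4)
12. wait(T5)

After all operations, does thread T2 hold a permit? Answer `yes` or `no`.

Answer: no

Derivation:
Step 1: wait(T2) -> count=1 queue=[] holders={T2}
Step 2: wait(T1) -> count=0 queue=[] holders={T1,T2}
Step 3: wait(T5) -> count=0 queue=[T5] holders={T1,T2}
Step 4: signal(T2) -> count=0 queue=[] holders={T1,T5}
Step 5: signal(T5) -> count=1 queue=[] holders={T1}
Step 6: wait(T4) -> count=0 queue=[] holders={T1,T4}
Step 7: wait(T5) -> count=0 queue=[T5] holders={T1,T4}
Step 8: signal(T1) -> count=0 queue=[] holders={T4,T5}
Step 9: wait(T3) -> count=0 queue=[T3] holders={T4,T5}
Step 10: signal(T5) -> count=0 queue=[] holders={T3,T4}
Step 11: signal(T4) -> count=1 queue=[] holders={T3}
Step 12: wait(T5) -> count=0 queue=[] holders={T3,T5}
Final holders: {T3,T5} -> T2 not in holders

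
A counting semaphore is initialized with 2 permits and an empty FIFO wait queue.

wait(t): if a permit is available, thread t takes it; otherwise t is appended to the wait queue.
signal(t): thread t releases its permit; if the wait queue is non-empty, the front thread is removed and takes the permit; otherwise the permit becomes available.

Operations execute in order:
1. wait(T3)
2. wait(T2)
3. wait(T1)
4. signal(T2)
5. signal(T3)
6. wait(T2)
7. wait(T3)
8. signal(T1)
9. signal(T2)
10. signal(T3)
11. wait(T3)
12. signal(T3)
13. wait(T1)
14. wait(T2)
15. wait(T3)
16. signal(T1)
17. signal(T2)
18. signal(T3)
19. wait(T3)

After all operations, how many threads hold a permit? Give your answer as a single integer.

Answer: 1

Derivation:
Step 1: wait(T3) -> count=1 queue=[] holders={T3}
Step 2: wait(T2) -> count=0 queue=[] holders={T2,T3}
Step 3: wait(T1) -> count=0 queue=[T1] holders={T2,T3}
Step 4: signal(T2) -> count=0 queue=[] holders={T1,T3}
Step 5: signal(T3) -> count=1 queue=[] holders={T1}
Step 6: wait(T2) -> count=0 queue=[] holders={T1,T2}
Step 7: wait(T3) -> count=0 queue=[T3] holders={T1,T2}
Step 8: signal(T1) -> count=0 queue=[] holders={T2,T3}
Step 9: signal(T2) -> count=1 queue=[] holders={T3}
Step 10: signal(T3) -> count=2 queue=[] holders={none}
Step 11: wait(T3) -> count=1 queue=[] holders={T3}
Step 12: signal(T3) -> count=2 queue=[] holders={none}
Step 13: wait(T1) -> count=1 queue=[] holders={T1}
Step 14: wait(T2) -> count=0 queue=[] holders={T1,T2}
Step 15: wait(T3) -> count=0 queue=[T3] holders={T1,T2}
Step 16: signal(T1) -> count=0 queue=[] holders={T2,T3}
Step 17: signal(T2) -> count=1 queue=[] holders={T3}
Step 18: signal(T3) -> count=2 queue=[] holders={none}
Step 19: wait(T3) -> count=1 queue=[] holders={T3}
Final holders: {T3} -> 1 thread(s)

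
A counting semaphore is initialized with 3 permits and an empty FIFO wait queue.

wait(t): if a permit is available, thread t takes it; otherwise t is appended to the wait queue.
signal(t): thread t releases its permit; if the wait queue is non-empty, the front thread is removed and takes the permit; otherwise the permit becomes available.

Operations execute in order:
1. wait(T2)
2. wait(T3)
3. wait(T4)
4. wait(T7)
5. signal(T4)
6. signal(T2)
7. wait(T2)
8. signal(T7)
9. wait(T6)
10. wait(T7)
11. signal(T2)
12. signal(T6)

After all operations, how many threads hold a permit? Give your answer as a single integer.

Answer: 2

Derivation:
Step 1: wait(T2) -> count=2 queue=[] holders={T2}
Step 2: wait(T3) -> count=1 queue=[] holders={T2,T3}
Step 3: wait(T4) -> count=0 queue=[] holders={T2,T3,T4}
Step 4: wait(T7) -> count=0 queue=[T7] holders={T2,T3,T4}
Step 5: signal(T4) -> count=0 queue=[] holders={T2,T3,T7}
Step 6: signal(T2) -> count=1 queue=[] holders={T3,T7}
Step 7: wait(T2) -> count=0 queue=[] holders={T2,T3,T7}
Step 8: signal(T7) -> count=1 queue=[] holders={T2,T3}
Step 9: wait(T6) -> count=0 queue=[] holders={T2,T3,T6}
Step 10: wait(T7) -> count=0 queue=[T7] holders={T2,T3,T6}
Step 11: signal(T2) -> count=0 queue=[] holders={T3,T6,T7}
Step 12: signal(T6) -> count=1 queue=[] holders={T3,T7}
Final holders: {T3,T7} -> 2 thread(s)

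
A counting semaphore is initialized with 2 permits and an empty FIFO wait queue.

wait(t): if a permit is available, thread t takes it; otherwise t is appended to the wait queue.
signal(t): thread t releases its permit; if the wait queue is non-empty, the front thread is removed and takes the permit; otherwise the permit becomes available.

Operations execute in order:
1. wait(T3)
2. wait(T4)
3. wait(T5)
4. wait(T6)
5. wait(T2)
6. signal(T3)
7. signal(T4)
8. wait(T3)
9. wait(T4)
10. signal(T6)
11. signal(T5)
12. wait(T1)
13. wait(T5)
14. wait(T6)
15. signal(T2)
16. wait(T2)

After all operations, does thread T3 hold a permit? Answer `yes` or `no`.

Step 1: wait(T3) -> count=1 queue=[] holders={T3}
Step 2: wait(T4) -> count=0 queue=[] holders={T3,T4}
Step 3: wait(T5) -> count=0 queue=[T5] holders={T3,T4}
Step 4: wait(T6) -> count=0 queue=[T5,T6] holders={T3,T4}
Step 5: wait(T2) -> count=0 queue=[T5,T6,T2] holders={T3,T4}
Step 6: signal(T3) -> count=0 queue=[T6,T2] holders={T4,T5}
Step 7: signal(T4) -> count=0 queue=[T2] holders={T5,T6}
Step 8: wait(T3) -> count=0 queue=[T2,T3] holders={T5,T6}
Step 9: wait(T4) -> count=0 queue=[T2,T3,T4] holders={T5,T6}
Step 10: signal(T6) -> count=0 queue=[T3,T4] holders={T2,T5}
Step 11: signal(T5) -> count=0 queue=[T4] holders={T2,T3}
Step 12: wait(T1) -> count=0 queue=[T4,T1] holders={T2,T3}
Step 13: wait(T5) -> count=0 queue=[T4,T1,T5] holders={T2,T3}
Step 14: wait(T6) -> count=0 queue=[T4,T1,T5,T6] holders={T2,T3}
Step 15: signal(T2) -> count=0 queue=[T1,T5,T6] holders={T3,T4}
Step 16: wait(T2) -> count=0 queue=[T1,T5,T6,T2] holders={T3,T4}
Final holders: {T3,T4} -> T3 in holders

Answer: yes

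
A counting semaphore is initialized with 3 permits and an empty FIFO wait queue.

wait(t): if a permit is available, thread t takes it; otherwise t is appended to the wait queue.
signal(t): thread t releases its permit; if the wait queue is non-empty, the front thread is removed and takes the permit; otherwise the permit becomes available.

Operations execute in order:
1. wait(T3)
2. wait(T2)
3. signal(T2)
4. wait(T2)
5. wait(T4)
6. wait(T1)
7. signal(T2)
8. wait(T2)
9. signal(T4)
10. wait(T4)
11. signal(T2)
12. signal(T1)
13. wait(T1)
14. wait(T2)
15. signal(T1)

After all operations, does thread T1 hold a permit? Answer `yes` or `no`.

Step 1: wait(T3) -> count=2 queue=[] holders={T3}
Step 2: wait(T2) -> count=1 queue=[] holders={T2,T3}
Step 3: signal(T2) -> count=2 queue=[] holders={T3}
Step 4: wait(T2) -> count=1 queue=[] holders={T2,T3}
Step 5: wait(T4) -> count=0 queue=[] holders={T2,T3,T4}
Step 6: wait(T1) -> count=0 queue=[T1] holders={T2,T3,T4}
Step 7: signal(T2) -> count=0 queue=[] holders={T1,T3,T4}
Step 8: wait(T2) -> count=0 queue=[T2] holders={T1,T3,T4}
Step 9: signal(T4) -> count=0 queue=[] holders={T1,T2,T3}
Step 10: wait(T4) -> count=0 queue=[T4] holders={T1,T2,T3}
Step 11: signal(T2) -> count=0 queue=[] holders={T1,T3,T4}
Step 12: signal(T1) -> count=1 queue=[] holders={T3,T4}
Step 13: wait(T1) -> count=0 queue=[] holders={T1,T3,T4}
Step 14: wait(T2) -> count=0 queue=[T2] holders={T1,T3,T4}
Step 15: signal(T1) -> count=0 queue=[] holders={T2,T3,T4}
Final holders: {T2,T3,T4} -> T1 not in holders

Answer: no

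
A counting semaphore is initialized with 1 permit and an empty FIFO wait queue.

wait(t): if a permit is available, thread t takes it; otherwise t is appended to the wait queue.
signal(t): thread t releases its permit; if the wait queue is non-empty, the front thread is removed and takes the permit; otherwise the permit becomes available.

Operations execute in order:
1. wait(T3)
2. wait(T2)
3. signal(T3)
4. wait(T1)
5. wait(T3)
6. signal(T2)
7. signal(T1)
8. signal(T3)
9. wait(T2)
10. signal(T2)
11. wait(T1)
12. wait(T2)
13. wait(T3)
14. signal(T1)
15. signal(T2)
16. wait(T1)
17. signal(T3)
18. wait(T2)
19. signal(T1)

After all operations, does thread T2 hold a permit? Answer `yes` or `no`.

Answer: yes

Derivation:
Step 1: wait(T3) -> count=0 queue=[] holders={T3}
Step 2: wait(T2) -> count=0 queue=[T2] holders={T3}
Step 3: signal(T3) -> count=0 queue=[] holders={T2}
Step 4: wait(T1) -> count=0 queue=[T1] holders={T2}
Step 5: wait(T3) -> count=0 queue=[T1,T3] holders={T2}
Step 6: signal(T2) -> count=0 queue=[T3] holders={T1}
Step 7: signal(T1) -> count=0 queue=[] holders={T3}
Step 8: signal(T3) -> count=1 queue=[] holders={none}
Step 9: wait(T2) -> count=0 queue=[] holders={T2}
Step 10: signal(T2) -> count=1 queue=[] holders={none}
Step 11: wait(T1) -> count=0 queue=[] holders={T1}
Step 12: wait(T2) -> count=0 queue=[T2] holders={T1}
Step 13: wait(T3) -> count=0 queue=[T2,T3] holders={T1}
Step 14: signal(T1) -> count=0 queue=[T3] holders={T2}
Step 15: signal(T2) -> count=0 queue=[] holders={T3}
Step 16: wait(T1) -> count=0 queue=[T1] holders={T3}
Step 17: signal(T3) -> count=0 queue=[] holders={T1}
Step 18: wait(T2) -> count=0 queue=[T2] holders={T1}
Step 19: signal(T1) -> count=0 queue=[] holders={T2}
Final holders: {T2} -> T2 in holders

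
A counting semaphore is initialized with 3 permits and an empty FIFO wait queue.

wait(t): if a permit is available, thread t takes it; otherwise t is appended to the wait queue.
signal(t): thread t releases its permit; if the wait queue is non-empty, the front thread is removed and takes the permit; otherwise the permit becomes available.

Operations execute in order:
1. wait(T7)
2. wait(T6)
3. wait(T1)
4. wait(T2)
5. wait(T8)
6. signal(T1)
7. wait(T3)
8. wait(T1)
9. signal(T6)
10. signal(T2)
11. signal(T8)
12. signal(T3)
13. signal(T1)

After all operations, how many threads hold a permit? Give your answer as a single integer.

Answer: 1

Derivation:
Step 1: wait(T7) -> count=2 queue=[] holders={T7}
Step 2: wait(T6) -> count=1 queue=[] holders={T6,T7}
Step 3: wait(T1) -> count=0 queue=[] holders={T1,T6,T7}
Step 4: wait(T2) -> count=0 queue=[T2] holders={T1,T6,T7}
Step 5: wait(T8) -> count=0 queue=[T2,T8] holders={T1,T6,T7}
Step 6: signal(T1) -> count=0 queue=[T8] holders={T2,T6,T7}
Step 7: wait(T3) -> count=0 queue=[T8,T3] holders={T2,T6,T7}
Step 8: wait(T1) -> count=0 queue=[T8,T3,T1] holders={T2,T6,T7}
Step 9: signal(T6) -> count=0 queue=[T3,T1] holders={T2,T7,T8}
Step 10: signal(T2) -> count=0 queue=[T1] holders={T3,T7,T8}
Step 11: signal(T8) -> count=0 queue=[] holders={T1,T3,T7}
Step 12: signal(T3) -> count=1 queue=[] holders={T1,T7}
Step 13: signal(T1) -> count=2 queue=[] holders={T7}
Final holders: {T7} -> 1 thread(s)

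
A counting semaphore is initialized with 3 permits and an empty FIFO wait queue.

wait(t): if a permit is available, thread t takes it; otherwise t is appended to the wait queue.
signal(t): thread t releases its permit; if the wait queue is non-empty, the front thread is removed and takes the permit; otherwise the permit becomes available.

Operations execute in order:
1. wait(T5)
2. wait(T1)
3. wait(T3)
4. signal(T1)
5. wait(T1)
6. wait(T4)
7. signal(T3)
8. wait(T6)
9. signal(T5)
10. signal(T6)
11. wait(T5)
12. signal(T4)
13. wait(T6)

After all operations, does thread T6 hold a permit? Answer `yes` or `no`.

Answer: yes

Derivation:
Step 1: wait(T5) -> count=2 queue=[] holders={T5}
Step 2: wait(T1) -> count=1 queue=[] holders={T1,T5}
Step 3: wait(T3) -> count=0 queue=[] holders={T1,T3,T5}
Step 4: signal(T1) -> count=1 queue=[] holders={T3,T5}
Step 5: wait(T1) -> count=0 queue=[] holders={T1,T3,T5}
Step 6: wait(T4) -> count=0 queue=[T4] holders={T1,T3,T5}
Step 7: signal(T3) -> count=0 queue=[] holders={T1,T4,T5}
Step 8: wait(T6) -> count=0 queue=[T6] holders={T1,T4,T5}
Step 9: signal(T5) -> count=0 queue=[] holders={T1,T4,T6}
Step 10: signal(T6) -> count=1 queue=[] holders={T1,T4}
Step 11: wait(T5) -> count=0 queue=[] holders={T1,T4,T5}
Step 12: signal(T4) -> count=1 queue=[] holders={T1,T5}
Step 13: wait(T6) -> count=0 queue=[] holders={T1,T5,T6}
Final holders: {T1,T5,T6} -> T6 in holders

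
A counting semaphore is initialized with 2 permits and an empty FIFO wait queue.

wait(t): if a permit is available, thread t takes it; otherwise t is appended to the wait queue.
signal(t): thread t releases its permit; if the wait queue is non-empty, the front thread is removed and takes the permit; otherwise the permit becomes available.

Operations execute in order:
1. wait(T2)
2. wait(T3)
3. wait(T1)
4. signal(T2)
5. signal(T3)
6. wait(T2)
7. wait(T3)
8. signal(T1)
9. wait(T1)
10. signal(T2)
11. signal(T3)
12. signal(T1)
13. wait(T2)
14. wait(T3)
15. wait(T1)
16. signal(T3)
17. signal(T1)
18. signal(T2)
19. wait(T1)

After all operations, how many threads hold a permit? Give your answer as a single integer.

Answer: 1

Derivation:
Step 1: wait(T2) -> count=1 queue=[] holders={T2}
Step 2: wait(T3) -> count=0 queue=[] holders={T2,T3}
Step 3: wait(T1) -> count=0 queue=[T1] holders={T2,T3}
Step 4: signal(T2) -> count=0 queue=[] holders={T1,T3}
Step 5: signal(T3) -> count=1 queue=[] holders={T1}
Step 6: wait(T2) -> count=0 queue=[] holders={T1,T2}
Step 7: wait(T3) -> count=0 queue=[T3] holders={T1,T2}
Step 8: signal(T1) -> count=0 queue=[] holders={T2,T3}
Step 9: wait(T1) -> count=0 queue=[T1] holders={T2,T3}
Step 10: signal(T2) -> count=0 queue=[] holders={T1,T3}
Step 11: signal(T3) -> count=1 queue=[] holders={T1}
Step 12: signal(T1) -> count=2 queue=[] holders={none}
Step 13: wait(T2) -> count=1 queue=[] holders={T2}
Step 14: wait(T3) -> count=0 queue=[] holders={T2,T3}
Step 15: wait(T1) -> count=0 queue=[T1] holders={T2,T3}
Step 16: signal(T3) -> count=0 queue=[] holders={T1,T2}
Step 17: signal(T1) -> count=1 queue=[] holders={T2}
Step 18: signal(T2) -> count=2 queue=[] holders={none}
Step 19: wait(T1) -> count=1 queue=[] holders={T1}
Final holders: {T1} -> 1 thread(s)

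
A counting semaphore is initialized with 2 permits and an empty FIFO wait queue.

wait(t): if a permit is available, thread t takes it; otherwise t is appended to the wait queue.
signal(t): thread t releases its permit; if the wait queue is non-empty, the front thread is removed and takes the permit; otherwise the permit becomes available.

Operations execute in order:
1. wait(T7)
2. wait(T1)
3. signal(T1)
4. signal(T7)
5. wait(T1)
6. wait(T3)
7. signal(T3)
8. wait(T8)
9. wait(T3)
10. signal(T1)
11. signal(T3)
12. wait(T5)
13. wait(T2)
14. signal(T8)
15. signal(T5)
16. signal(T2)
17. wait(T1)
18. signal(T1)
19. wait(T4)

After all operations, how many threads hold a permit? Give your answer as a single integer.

Answer: 1

Derivation:
Step 1: wait(T7) -> count=1 queue=[] holders={T7}
Step 2: wait(T1) -> count=0 queue=[] holders={T1,T7}
Step 3: signal(T1) -> count=1 queue=[] holders={T7}
Step 4: signal(T7) -> count=2 queue=[] holders={none}
Step 5: wait(T1) -> count=1 queue=[] holders={T1}
Step 6: wait(T3) -> count=0 queue=[] holders={T1,T3}
Step 7: signal(T3) -> count=1 queue=[] holders={T1}
Step 8: wait(T8) -> count=0 queue=[] holders={T1,T8}
Step 9: wait(T3) -> count=0 queue=[T3] holders={T1,T8}
Step 10: signal(T1) -> count=0 queue=[] holders={T3,T8}
Step 11: signal(T3) -> count=1 queue=[] holders={T8}
Step 12: wait(T5) -> count=0 queue=[] holders={T5,T8}
Step 13: wait(T2) -> count=0 queue=[T2] holders={T5,T8}
Step 14: signal(T8) -> count=0 queue=[] holders={T2,T5}
Step 15: signal(T5) -> count=1 queue=[] holders={T2}
Step 16: signal(T2) -> count=2 queue=[] holders={none}
Step 17: wait(T1) -> count=1 queue=[] holders={T1}
Step 18: signal(T1) -> count=2 queue=[] holders={none}
Step 19: wait(T4) -> count=1 queue=[] holders={T4}
Final holders: {T4} -> 1 thread(s)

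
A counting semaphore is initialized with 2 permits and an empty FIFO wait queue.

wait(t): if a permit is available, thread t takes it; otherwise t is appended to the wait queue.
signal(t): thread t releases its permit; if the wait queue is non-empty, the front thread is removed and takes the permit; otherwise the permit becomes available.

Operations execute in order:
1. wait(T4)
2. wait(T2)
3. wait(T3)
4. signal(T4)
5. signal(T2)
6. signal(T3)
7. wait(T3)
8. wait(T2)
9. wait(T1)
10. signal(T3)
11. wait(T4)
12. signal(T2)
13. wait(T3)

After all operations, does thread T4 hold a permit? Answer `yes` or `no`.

Step 1: wait(T4) -> count=1 queue=[] holders={T4}
Step 2: wait(T2) -> count=0 queue=[] holders={T2,T4}
Step 3: wait(T3) -> count=0 queue=[T3] holders={T2,T4}
Step 4: signal(T4) -> count=0 queue=[] holders={T2,T3}
Step 5: signal(T2) -> count=1 queue=[] holders={T3}
Step 6: signal(T3) -> count=2 queue=[] holders={none}
Step 7: wait(T3) -> count=1 queue=[] holders={T3}
Step 8: wait(T2) -> count=0 queue=[] holders={T2,T3}
Step 9: wait(T1) -> count=0 queue=[T1] holders={T2,T3}
Step 10: signal(T3) -> count=0 queue=[] holders={T1,T2}
Step 11: wait(T4) -> count=0 queue=[T4] holders={T1,T2}
Step 12: signal(T2) -> count=0 queue=[] holders={T1,T4}
Step 13: wait(T3) -> count=0 queue=[T3] holders={T1,T4}
Final holders: {T1,T4} -> T4 in holders

Answer: yes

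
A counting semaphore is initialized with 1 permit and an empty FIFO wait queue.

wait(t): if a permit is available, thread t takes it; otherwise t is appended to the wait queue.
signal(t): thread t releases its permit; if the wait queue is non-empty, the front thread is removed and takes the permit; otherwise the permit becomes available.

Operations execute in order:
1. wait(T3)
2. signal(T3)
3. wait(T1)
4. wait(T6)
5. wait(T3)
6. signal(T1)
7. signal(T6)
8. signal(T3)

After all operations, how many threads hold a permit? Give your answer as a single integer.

Answer: 0

Derivation:
Step 1: wait(T3) -> count=0 queue=[] holders={T3}
Step 2: signal(T3) -> count=1 queue=[] holders={none}
Step 3: wait(T1) -> count=0 queue=[] holders={T1}
Step 4: wait(T6) -> count=0 queue=[T6] holders={T1}
Step 5: wait(T3) -> count=0 queue=[T6,T3] holders={T1}
Step 6: signal(T1) -> count=0 queue=[T3] holders={T6}
Step 7: signal(T6) -> count=0 queue=[] holders={T3}
Step 8: signal(T3) -> count=1 queue=[] holders={none}
Final holders: {none} -> 0 thread(s)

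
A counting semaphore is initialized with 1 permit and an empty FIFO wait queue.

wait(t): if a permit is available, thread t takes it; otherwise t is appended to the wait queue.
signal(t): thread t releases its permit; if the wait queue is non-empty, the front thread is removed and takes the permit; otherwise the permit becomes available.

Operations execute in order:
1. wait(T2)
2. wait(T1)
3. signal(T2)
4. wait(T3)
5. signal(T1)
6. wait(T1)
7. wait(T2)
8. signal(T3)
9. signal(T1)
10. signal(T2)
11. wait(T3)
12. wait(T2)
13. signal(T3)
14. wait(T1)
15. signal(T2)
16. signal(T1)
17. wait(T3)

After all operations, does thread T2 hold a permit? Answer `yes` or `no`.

Step 1: wait(T2) -> count=0 queue=[] holders={T2}
Step 2: wait(T1) -> count=0 queue=[T1] holders={T2}
Step 3: signal(T2) -> count=0 queue=[] holders={T1}
Step 4: wait(T3) -> count=0 queue=[T3] holders={T1}
Step 5: signal(T1) -> count=0 queue=[] holders={T3}
Step 6: wait(T1) -> count=0 queue=[T1] holders={T3}
Step 7: wait(T2) -> count=0 queue=[T1,T2] holders={T3}
Step 8: signal(T3) -> count=0 queue=[T2] holders={T1}
Step 9: signal(T1) -> count=0 queue=[] holders={T2}
Step 10: signal(T2) -> count=1 queue=[] holders={none}
Step 11: wait(T3) -> count=0 queue=[] holders={T3}
Step 12: wait(T2) -> count=0 queue=[T2] holders={T3}
Step 13: signal(T3) -> count=0 queue=[] holders={T2}
Step 14: wait(T1) -> count=0 queue=[T1] holders={T2}
Step 15: signal(T2) -> count=0 queue=[] holders={T1}
Step 16: signal(T1) -> count=1 queue=[] holders={none}
Step 17: wait(T3) -> count=0 queue=[] holders={T3}
Final holders: {T3} -> T2 not in holders

Answer: no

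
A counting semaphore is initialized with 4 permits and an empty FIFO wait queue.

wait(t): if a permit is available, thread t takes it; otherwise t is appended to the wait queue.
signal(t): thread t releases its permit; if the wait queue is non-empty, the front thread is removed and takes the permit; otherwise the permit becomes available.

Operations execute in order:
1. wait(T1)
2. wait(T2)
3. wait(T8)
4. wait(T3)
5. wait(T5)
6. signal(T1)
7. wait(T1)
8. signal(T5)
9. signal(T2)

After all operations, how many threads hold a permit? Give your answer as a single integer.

Step 1: wait(T1) -> count=3 queue=[] holders={T1}
Step 2: wait(T2) -> count=2 queue=[] holders={T1,T2}
Step 3: wait(T8) -> count=1 queue=[] holders={T1,T2,T8}
Step 4: wait(T3) -> count=0 queue=[] holders={T1,T2,T3,T8}
Step 5: wait(T5) -> count=0 queue=[T5] holders={T1,T2,T3,T8}
Step 6: signal(T1) -> count=0 queue=[] holders={T2,T3,T5,T8}
Step 7: wait(T1) -> count=0 queue=[T1] holders={T2,T3,T5,T8}
Step 8: signal(T5) -> count=0 queue=[] holders={T1,T2,T3,T8}
Step 9: signal(T2) -> count=1 queue=[] holders={T1,T3,T8}
Final holders: {T1,T3,T8} -> 3 thread(s)

Answer: 3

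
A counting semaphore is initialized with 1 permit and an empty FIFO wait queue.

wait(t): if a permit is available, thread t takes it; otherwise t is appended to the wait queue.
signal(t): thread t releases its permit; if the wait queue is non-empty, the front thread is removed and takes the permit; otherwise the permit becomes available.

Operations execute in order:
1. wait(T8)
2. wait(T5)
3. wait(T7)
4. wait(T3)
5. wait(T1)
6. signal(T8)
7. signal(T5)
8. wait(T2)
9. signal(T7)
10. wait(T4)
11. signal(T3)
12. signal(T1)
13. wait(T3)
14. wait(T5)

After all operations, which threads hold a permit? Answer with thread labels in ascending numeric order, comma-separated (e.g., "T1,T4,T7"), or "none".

Step 1: wait(T8) -> count=0 queue=[] holders={T8}
Step 2: wait(T5) -> count=0 queue=[T5] holders={T8}
Step 3: wait(T7) -> count=0 queue=[T5,T7] holders={T8}
Step 4: wait(T3) -> count=0 queue=[T5,T7,T3] holders={T8}
Step 5: wait(T1) -> count=0 queue=[T5,T7,T3,T1] holders={T8}
Step 6: signal(T8) -> count=0 queue=[T7,T3,T1] holders={T5}
Step 7: signal(T5) -> count=0 queue=[T3,T1] holders={T7}
Step 8: wait(T2) -> count=0 queue=[T3,T1,T2] holders={T7}
Step 9: signal(T7) -> count=0 queue=[T1,T2] holders={T3}
Step 10: wait(T4) -> count=0 queue=[T1,T2,T4] holders={T3}
Step 11: signal(T3) -> count=0 queue=[T2,T4] holders={T1}
Step 12: signal(T1) -> count=0 queue=[T4] holders={T2}
Step 13: wait(T3) -> count=0 queue=[T4,T3] holders={T2}
Step 14: wait(T5) -> count=0 queue=[T4,T3,T5] holders={T2}
Final holders: T2

Answer: T2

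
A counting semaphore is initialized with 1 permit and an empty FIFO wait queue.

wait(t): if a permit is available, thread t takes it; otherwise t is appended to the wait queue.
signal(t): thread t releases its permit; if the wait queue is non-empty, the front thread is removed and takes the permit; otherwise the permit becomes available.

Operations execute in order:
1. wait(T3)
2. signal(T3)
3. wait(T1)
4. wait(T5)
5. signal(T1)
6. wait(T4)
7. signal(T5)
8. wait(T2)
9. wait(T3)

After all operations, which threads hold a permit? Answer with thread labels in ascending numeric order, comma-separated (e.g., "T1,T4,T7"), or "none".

Answer: T4

Derivation:
Step 1: wait(T3) -> count=0 queue=[] holders={T3}
Step 2: signal(T3) -> count=1 queue=[] holders={none}
Step 3: wait(T1) -> count=0 queue=[] holders={T1}
Step 4: wait(T5) -> count=0 queue=[T5] holders={T1}
Step 5: signal(T1) -> count=0 queue=[] holders={T5}
Step 6: wait(T4) -> count=0 queue=[T4] holders={T5}
Step 7: signal(T5) -> count=0 queue=[] holders={T4}
Step 8: wait(T2) -> count=0 queue=[T2] holders={T4}
Step 9: wait(T3) -> count=0 queue=[T2,T3] holders={T4}
Final holders: T4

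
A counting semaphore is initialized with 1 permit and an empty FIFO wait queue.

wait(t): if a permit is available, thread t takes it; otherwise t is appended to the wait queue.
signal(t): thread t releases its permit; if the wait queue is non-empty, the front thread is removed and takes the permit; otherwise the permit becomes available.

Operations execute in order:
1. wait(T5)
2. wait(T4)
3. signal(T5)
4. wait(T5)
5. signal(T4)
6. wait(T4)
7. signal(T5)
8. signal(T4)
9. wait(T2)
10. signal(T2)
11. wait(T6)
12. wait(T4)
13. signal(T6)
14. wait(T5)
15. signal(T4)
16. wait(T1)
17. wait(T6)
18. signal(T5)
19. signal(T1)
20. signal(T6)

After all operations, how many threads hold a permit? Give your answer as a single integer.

Answer: 0

Derivation:
Step 1: wait(T5) -> count=0 queue=[] holders={T5}
Step 2: wait(T4) -> count=0 queue=[T4] holders={T5}
Step 3: signal(T5) -> count=0 queue=[] holders={T4}
Step 4: wait(T5) -> count=0 queue=[T5] holders={T4}
Step 5: signal(T4) -> count=0 queue=[] holders={T5}
Step 6: wait(T4) -> count=0 queue=[T4] holders={T5}
Step 7: signal(T5) -> count=0 queue=[] holders={T4}
Step 8: signal(T4) -> count=1 queue=[] holders={none}
Step 9: wait(T2) -> count=0 queue=[] holders={T2}
Step 10: signal(T2) -> count=1 queue=[] holders={none}
Step 11: wait(T6) -> count=0 queue=[] holders={T6}
Step 12: wait(T4) -> count=0 queue=[T4] holders={T6}
Step 13: signal(T6) -> count=0 queue=[] holders={T4}
Step 14: wait(T5) -> count=0 queue=[T5] holders={T4}
Step 15: signal(T4) -> count=0 queue=[] holders={T5}
Step 16: wait(T1) -> count=0 queue=[T1] holders={T5}
Step 17: wait(T6) -> count=0 queue=[T1,T6] holders={T5}
Step 18: signal(T5) -> count=0 queue=[T6] holders={T1}
Step 19: signal(T1) -> count=0 queue=[] holders={T6}
Step 20: signal(T6) -> count=1 queue=[] holders={none}
Final holders: {none} -> 0 thread(s)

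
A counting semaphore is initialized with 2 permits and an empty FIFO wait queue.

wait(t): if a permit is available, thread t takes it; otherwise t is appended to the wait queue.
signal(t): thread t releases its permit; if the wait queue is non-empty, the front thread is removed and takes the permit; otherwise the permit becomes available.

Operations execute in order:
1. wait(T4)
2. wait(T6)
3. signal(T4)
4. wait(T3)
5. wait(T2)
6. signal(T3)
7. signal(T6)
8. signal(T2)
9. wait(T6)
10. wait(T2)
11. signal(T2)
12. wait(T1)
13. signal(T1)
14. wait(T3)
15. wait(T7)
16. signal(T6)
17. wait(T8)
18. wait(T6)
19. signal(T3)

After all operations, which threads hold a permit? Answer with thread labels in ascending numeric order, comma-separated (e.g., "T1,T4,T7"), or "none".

Step 1: wait(T4) -> count=1 queue=[] holders={T4}
Step 2: wait(T6) -> count=0 queue=[] holders={T4,T6}
Step 3: signal(T4) -> count=1 queue=[] holders={T6}
Step 4: wait(T3) -> count=0 queue=[] holders={T3,T6}
Step 5: wait(T2) -> count=0 queue=[T2] holders={T3,T6}
Step 6: signal(T3) -> count=0 queue=[] holders={T2,T6}
Step 7: signal(T6) -> count=1 queue=[] holders={T2}
Step 8: signal(T2) -> count=2 queue=[] holders={none}
Step 9: wait(T6) -> count=1 queue=[] holders={T6}
Step 10: wait(T2) -> count=0 queue=[] holders={T2,T6}
Step 11: signal(T2) -> count=1 queue=[] holders={T6}
Step 12: wait(T1) -> count=0 queue=[] holders={T1,T6}
Step 13: signal(T1) -> count=1 queue=[] holders={T6}
Step 14: wait(T3) -> count=0 queue=[] holders={T3,T6}
Step 15: wait(T7) -> count=0 queue=[T7] holders={T3,T6}
Step 16: signal(T6) -> count=0 queue=[] holders={T3,T7}
Step 17: wait(T8) -> count=0 queue=[T8] holders={T3,T7}
Step 18: wait(T6) -> count=0 queue=[T8,T6] holders={T3,T7}
Step 19: signal(T3) -> count=0 queue=[T6] holders={T7,T8}
Final holders: T7,T8

Answer: T7,T8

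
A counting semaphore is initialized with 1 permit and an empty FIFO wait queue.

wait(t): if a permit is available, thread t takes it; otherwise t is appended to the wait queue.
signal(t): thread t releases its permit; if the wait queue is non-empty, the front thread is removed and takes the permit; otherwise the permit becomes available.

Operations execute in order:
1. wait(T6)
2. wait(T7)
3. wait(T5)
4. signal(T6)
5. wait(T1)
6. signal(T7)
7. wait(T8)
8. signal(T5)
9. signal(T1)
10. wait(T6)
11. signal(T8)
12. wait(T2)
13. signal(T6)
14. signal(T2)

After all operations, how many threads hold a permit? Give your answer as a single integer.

Answer: 0

Derivation:
Step 1: wait(T6) -> count=0 queue=[] holders={T6}
Step 2: wait(T7) -> count=0 queue=[T7] holders={T6}
Step 3: wait(T5) -> count=0 queue=[T7,T5] holders={T6}
Step 4: signal(T6) -> count=0 queue=[T5] holders={T7}
Step 5: wait(T1) -> count=0 queue=[T5,T1] holders={T7}
Step 6: signal(T7) -> count=0 queue=[T1] holders={T5}
Step 7: wait(T8) -> count=0 queue=[T1,T8] holders={T5}
Step 8: signal(T5) -> count=0 queue=[T8] holders={T1}
Step 9: signal(T1) -> count=0 queue=[] holders={T8}
Step 10: wait(T6) -> count=0 queue=[T6] holders={T8}
Step 11: signal(T8) -> count=0 queue=[] holders={T6}
Step 12: wait(T2) -> count=0 queue=[T2] holders={T6}
Step 13: signal(T6) -> count=0 queue=[] holders={T2}
Step 14: signal(T2) -> count=1 queue=[] holders={none}
Final holders: {none} -> 0 thread(s)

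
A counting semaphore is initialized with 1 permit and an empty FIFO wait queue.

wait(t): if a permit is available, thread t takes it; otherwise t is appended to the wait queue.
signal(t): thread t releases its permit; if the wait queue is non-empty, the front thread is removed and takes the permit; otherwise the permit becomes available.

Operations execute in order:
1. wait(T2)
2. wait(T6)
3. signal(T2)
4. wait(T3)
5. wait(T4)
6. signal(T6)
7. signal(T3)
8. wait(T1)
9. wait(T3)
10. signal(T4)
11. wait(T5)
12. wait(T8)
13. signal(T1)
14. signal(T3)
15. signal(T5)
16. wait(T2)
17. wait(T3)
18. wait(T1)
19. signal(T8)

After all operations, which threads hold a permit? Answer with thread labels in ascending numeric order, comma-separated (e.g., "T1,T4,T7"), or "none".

Answer: T2

Derivation:
Step 1: wait(T2) -> count=0 queue=[] holders={T2}
Step 2: wait(T6) -> count=0 queue=[T6] holders={T2}
Step 3: signal(T2) -> count=0 queue=[] holders={T6}
Step 4: wait(T3) -> count=0 queue=[T3] holders={T6}
Step 5: wait(T4) -> count=0 queue=[T3,T4] holders={T6}
Step 6: signal(T6) -> count=0 queue=[T4] holders={T3}
Step 7: signal(T3) -> count=0 queue=[] holders={T4}
Step 8: wait(T1) -> count=0 queue=[T1] holders={T4}
Step 9: wait(T3) -> count=0 queue=[T1,T3] holders={T4}
Step 10: signal(T4) -> count=0 queue=[T3] holders={T1}
Step 11: wait(T5) -> count=0 queue=[T3,T5] holders={T1}
Step 12: wait(T8) -> count=0 queue=[T3,T5,T8] holders={T1}
Step 13: signal(T1) -> count=0 queue=[T5,T8] holders={T3}
Step 14: signal(T3) -> count=0 queue=[T8] holders={T5}
Step 15: signal(T5) -> count=0 queue=[] holders={T8}
Step 16: wait(T2) -> count=0 queue=[T2] holders={T8}
Step 17: wait(T3) -> count=0 queue=[T2,T3] holders={T8}
Step 18: wait(T1) -> count=0 queue=[T2,T3,T1] holders={T8}
Step 19: signal(T8) -> count=0 queue=[T3,T1] holders={T2}
Final holders: T2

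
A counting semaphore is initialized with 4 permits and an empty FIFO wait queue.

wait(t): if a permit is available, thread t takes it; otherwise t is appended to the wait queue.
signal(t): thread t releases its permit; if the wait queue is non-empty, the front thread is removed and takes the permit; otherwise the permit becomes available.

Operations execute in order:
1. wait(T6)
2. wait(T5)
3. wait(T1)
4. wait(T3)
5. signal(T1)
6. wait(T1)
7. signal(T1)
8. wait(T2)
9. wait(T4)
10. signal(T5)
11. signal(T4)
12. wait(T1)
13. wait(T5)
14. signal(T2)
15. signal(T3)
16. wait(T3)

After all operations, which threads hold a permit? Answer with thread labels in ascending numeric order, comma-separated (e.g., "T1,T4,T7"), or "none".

Step 1: wait(T6) -> count=3 queue=[] holders={T6}
Step 2: wait(T5) -> count=2 queue=[] holders={T5,T6}
Step 3: wait(T1) -> count=1 queue=[] holders={T1,T5,T6}
Step 4: wait(T3) -> count=0 queue=[] holders={T1,T3,T5,T6}
Step 5: signal(T1) -> count=1 queue=[] holders={T3,T5,T6}
Step 6: wait(T1) -> count=0 queue=[] holders={T1,T3,T5,T6}
Step 7: signal(T1) -> count=1 queue=[] holders={T3,T5,T6}
Step 8: wait(T2) -> count=0 queue=[] holders={T2,T3,T5,T6}
Step 9: wait(T4) -> count=0 queue=[T4] holders={T2,T3,T5,T6}
Step 10: signal(T5) -> count=0 queue=[] holders={T2,T3,T4,T6}
Step 11: signal(T4) -> count=1 queue=[] holders={T2,T3,T6}
Step 12: wait(T1) -> count=0 queue=[] holders={T1,T2,T3,T6}
Step 13: wait(T5) -> count=0 queue=[T5] holders={T1,T2,T3,T6}
Step 14: signal(T2) -> count=0 queue=[] holders={T1,T3,T5,T6}
Step 15: signal(T3) -> count=1 queue=[] holders={T1,T5,T6}
Step 16: wait(T3) -> count=0 queue=[] holders={T1,T3,T5,T6}
Final holders: T1,T3,T5,T6

Answer: T1,T3,T5,T6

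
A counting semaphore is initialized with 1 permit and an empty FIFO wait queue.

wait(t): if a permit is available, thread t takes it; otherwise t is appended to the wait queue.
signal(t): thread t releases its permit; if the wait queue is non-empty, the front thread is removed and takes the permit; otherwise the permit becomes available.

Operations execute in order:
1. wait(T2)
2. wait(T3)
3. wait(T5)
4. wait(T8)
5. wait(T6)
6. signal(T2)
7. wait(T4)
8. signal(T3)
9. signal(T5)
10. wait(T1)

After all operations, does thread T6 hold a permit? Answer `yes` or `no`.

Step 1: wait(T2) -> count=0 queue=[] holders={T2}
Step 2: wait(T3) -> count=0 queue=[T3] holders={T2}
Step 3: wait(T5) -> count=0 queue=[T3,T5] holders={T2}
Step 4: wait(T8) -> count=0 queue=[T3,T5,T8] holders={T2}
Step 5: wait(T6) -> count=0 queue=[T3,T5,T8,T6] holders={T2}
Step 6: signal(T2) -> count=0 queue=[T5,T8,T6] holders={T3}
Step 7: wait(T4) -> count=0 queue=[T5,T8,T6,T4] holders={T3}
Step 8: signal(T3) -> count=0 queue=[T8,T6,T4] holders={T5}
Step 9: signal(T5) -> count=0 queue=[T6,T4] holders={T8}
Step 10: wait(T1) -> count=0 queue=[T6,T4,T1] holders={T8}
Final holders: {T8} -> T6 not in holders

Answer: no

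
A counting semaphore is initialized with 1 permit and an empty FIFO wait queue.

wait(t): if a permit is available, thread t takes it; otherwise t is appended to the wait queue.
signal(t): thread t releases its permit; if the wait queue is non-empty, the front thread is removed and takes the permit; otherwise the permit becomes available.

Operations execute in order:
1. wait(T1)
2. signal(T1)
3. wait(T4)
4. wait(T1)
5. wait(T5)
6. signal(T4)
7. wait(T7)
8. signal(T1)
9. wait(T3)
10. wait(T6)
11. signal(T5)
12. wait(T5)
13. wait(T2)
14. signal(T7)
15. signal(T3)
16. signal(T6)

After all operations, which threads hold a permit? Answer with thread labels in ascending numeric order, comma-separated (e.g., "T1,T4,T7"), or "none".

Step 1: wait(T1) -> count=0 queue=[] holders={T1}
Step 2: signal(T1) -> count=1 queue=[] holders={none}
Step 3: wait(T4) -> count=0 queue=[] holders={T4}
Step 4: wait(T1) -> count=0 queue=[T1] holders={T4}
Step 5: wait(T5) -> count=0 queue=[T1,T5] holders={T4}
Step 6: signal(T4) -> count=0 queue=[T5] holders={T1}
Step 7: wait(T7) -> count=0 queue=[T5,T7] holders={T1}
Step 8: signal(T1) -> count=0 queue=[T7] holders={T5}
Step 9: wait(T3) -> count=0 queue=[T7,T3] holders={T5}
Step 10: wait(T6) -> count=0 queue=[T7,T3,T6] holders={T5}
Step 11: signal(T5) -> count=0 queue=[T3,T6] holders={T7}
Step 12: wait(T5) -> count=0 queue=[T3,T6,T5] holders={T7}
Step 13: wait(T2) -> count=0 queue=[T3,T6,T5,T2] holders={T7}
Step 14: signal(T7) -> count=0 queue=[T6,T5,T2] holders={T3}
Step 15: signal(T3) -> count=0 queue=[T5,T2] holders={T6}
Step 16: signal(T6) -> count=0 queue=[T2] holders={T5}
Final holders: T5

Answer: T5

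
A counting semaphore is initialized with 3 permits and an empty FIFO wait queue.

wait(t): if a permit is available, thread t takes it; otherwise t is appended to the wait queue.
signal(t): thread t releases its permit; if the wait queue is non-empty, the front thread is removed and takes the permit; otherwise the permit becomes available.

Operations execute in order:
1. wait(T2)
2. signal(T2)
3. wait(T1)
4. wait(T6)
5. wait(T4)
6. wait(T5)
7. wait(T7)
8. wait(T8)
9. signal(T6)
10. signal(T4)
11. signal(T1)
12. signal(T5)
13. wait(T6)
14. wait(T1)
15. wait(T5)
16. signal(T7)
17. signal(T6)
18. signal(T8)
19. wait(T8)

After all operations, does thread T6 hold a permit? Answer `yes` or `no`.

Step 1: wait(T2) -> count=2 queue=[] holders={T2}
Step 2: signal(T2) -> count=3 queue=[] holders={none}
Step 3: wait(T1) -> count=2 queue=[] holders={T1}
Step 4: wait(T6) -> count=1 queue=[] holders={T1,T6}
Step 5: wait(T4) -> count=0 queue=[] holders={T1,T4,T6}
Step 6: wait(T5) -> count=0 queue=[T5] holders={T1,T4,T6}
Step 7: wait(T7) -> count=0 queue=[T5,T7] holders={T1,T4,T6}
Step 8: wait(T8) -> count=0 queue=[T5,T7,T8] holders={T1,T4,T6}
Step 9: signal(T6) -> count=0 queue=[T7,T8] holders={T1,T4,T5}
Step 10: signal(T4) -> count=0 queue=[T8] holders={T1,T5,T7}
Step 11: signal(T1) -> count=0 queue=[] holders={T5,T7,T8}
Step 12: signal(T5) -> count=1 queue=[] holders={T7,T8}
Step 13: wait(T6) -> count=0 queue=[] holders={T6,T7,T8}
Step 14: wait(T1) -> count=0 queue=[T1] holders={T6,T7,T8}
Step 15: wait(T5) -> count=0 queue=[T1,T5] holders={T6,T7,T8}
Step 16: signal(T7) -> count=0 queue=[T5] holders={T1,T6,T8}
Step 17: signal(T6) -> count=0 queue=[] holders={T1,T5,T8}
Step 18: signal(T8) -> count=1 queue=[] holders={T1,T5}
Step 19: wait(T8) -> count=0 queue=[] holders={T1,T5,T8}
Final holders: {T1,T5,T8} -> T6 not in holders

Answer: no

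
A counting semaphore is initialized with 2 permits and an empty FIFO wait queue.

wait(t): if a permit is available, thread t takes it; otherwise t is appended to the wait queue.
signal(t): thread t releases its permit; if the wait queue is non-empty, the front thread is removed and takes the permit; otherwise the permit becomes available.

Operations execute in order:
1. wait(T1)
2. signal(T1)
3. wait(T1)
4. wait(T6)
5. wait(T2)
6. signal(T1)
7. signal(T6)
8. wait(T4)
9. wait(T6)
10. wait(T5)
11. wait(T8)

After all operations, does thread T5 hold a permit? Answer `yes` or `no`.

Answer: no

Derivation:
Step 1: wait(T1) -> count=1 queue=[] holders={T1}
Step 2: signal(T1) -> count=2 queue=[] holders={none}
Step 3: wait(T1) -> count=1 queue=[] holders={T1}
Step 4: wait(T6) -> count=0 queue=[] holders={T1,T6}
Step 5: wait(T2) -> count=0 queue=[T2] holders={T1,T6}
Step 6: signal(T1) -> count=0 queue=[] holders={T2,T6}
Step 7: signal(T6) -> count=1 queue=[] holders={T2}
Step 8: wait(T4) -> count=0 queue=[] holders={T2,T4}
Step 9: wait(T6) -> count=0 queue=[T6] holders={T2,T4}
Step 10: wait(T5) -> count=0 queue=[T6,T5] holders={T2,T4}
Step 11: wait(T8) -> count=0 queue=[T6,T5,T8] holders={T2,T4}
Final holders: {T2,T4} -> T5 not in holders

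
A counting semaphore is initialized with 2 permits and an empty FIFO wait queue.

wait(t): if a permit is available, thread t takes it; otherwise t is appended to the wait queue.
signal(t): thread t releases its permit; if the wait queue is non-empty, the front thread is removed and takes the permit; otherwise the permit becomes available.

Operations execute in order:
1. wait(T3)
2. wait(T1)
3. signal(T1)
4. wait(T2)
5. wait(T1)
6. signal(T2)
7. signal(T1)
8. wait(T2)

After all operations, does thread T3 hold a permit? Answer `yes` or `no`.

Step 1: wait(T3) -> count=1 queue=[] holders={T3}
Step 2: wait(T1) -> count=0 queue=[] holders={T1,T3}
Step 3: signal(T1) -> count=1 queue=[] holders={T3}
Step 4: wait(T2) -> count=0 queue=[] holders={T2,T3}
Step 5: wait(T1) -> count=0 queue=[T1] holders={T2,T3}
Step 6: signal(T2) -> count=0 queue=[] holders={T1,T3}
Step 7: signal(T1) -> count=1 queue=[] holders={T3}
Step 8: wait(T2) -> count=0 queue=[] holders={T2,T3}
Final holders: {T2,T3} -> T3 in holders

Answer: yes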